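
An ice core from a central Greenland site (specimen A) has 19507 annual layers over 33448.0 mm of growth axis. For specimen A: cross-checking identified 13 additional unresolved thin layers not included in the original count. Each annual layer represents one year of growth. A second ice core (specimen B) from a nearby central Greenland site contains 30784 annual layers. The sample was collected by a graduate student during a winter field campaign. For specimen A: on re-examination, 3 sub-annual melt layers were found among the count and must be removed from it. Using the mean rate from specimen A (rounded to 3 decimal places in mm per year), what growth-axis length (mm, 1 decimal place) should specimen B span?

52763.8 mm

Specimen A: true annual layer count = 19507 − 3 + 13 = 19517.
A: 33448.0 mm over 19517 years gives 33448.0 / 19517 ≈ 1.714 mm/yr.
For B, 1.714 mm/year × 30784 years = 52763.8 mm.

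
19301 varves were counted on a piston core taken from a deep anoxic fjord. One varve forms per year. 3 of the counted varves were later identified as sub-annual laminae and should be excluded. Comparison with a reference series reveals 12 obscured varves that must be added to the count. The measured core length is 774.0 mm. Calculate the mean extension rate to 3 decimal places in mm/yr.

0.040 mm/yr

Adjusted count: 19301 − 3 + 12 = 19310 varves.
Extension rate ≈ 774.0 / 19310 = 0.040 mm/yr.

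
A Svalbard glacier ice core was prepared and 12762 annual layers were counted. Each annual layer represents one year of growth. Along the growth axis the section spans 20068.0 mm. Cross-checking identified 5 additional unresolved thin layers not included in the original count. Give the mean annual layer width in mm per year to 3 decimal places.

True annual layer count = 12762 + 5 = 12767.
20068.0 mm over 12767 years gives 20068.0 / 12767 ≈ 1.572 mm per year.

1.572 mm per year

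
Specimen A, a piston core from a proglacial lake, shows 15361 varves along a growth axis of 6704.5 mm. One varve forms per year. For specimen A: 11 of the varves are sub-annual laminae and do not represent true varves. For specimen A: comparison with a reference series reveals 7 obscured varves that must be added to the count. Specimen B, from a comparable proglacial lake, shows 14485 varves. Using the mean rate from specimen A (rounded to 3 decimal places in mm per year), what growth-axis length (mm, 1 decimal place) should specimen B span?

6329.9 mm

Specimen A: adjusted count: 15361 − 11 + 7 = 15357 varves.
A: 6704.5 mm over 15357 years gives 6704.5 / 15357 ≈ 0.437 mm/year.
Length of B = 0.437 × 14485 = 6329.9 mm.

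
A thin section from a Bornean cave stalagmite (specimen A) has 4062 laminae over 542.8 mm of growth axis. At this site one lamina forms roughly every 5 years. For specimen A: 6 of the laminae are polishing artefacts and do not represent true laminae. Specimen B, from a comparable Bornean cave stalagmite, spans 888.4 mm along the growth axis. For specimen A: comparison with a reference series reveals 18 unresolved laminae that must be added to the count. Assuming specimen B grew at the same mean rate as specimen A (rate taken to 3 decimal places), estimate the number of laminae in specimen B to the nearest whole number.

Specimen A: adjusted count: 4062 − 6 + 18 = 4074 laminae.
Specimen A: 4074 laminae at 5 years each span 4074 × 5 = 20370 years.
A: Extension rate ≈ 542.8 / 20370 = 0.027 mm/year.
For B, 888.4 / 0.027 = 32903.70 years; at 5 years per lamina that is 32903.70 / 5 ≈ 6581 laminae.

6581 laminae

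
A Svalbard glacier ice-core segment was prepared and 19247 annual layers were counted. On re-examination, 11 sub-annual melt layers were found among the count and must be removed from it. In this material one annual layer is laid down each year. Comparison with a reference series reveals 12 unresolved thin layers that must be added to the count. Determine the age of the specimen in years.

Correcting the raw count gives 19247 − 11 + 12 = 19248 true annual layers.
With a one-to-one annual layer periodicity this is 19248 years.

19248 years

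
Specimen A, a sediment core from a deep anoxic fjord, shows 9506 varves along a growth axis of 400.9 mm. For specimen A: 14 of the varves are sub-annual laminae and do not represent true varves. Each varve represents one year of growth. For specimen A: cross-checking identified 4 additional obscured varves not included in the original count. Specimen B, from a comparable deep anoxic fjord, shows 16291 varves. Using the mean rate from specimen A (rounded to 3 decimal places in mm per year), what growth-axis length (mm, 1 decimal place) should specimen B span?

Specimen A: true varve count = 9506 − 14 + 4 = 9496.
A: Mean rate = 400.9 mm / 9496 years ≈ 0.042 mm per year.
For B, 0.042 mm/year × 16291 years = 684.2 mm.

684.2 mm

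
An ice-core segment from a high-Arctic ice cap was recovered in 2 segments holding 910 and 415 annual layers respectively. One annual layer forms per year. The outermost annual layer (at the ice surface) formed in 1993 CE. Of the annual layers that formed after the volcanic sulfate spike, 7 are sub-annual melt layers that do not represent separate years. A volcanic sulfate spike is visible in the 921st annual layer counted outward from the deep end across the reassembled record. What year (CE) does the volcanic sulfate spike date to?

Total annual layers = 910 + 415 = 1325.
Between annual layer 921 and the ice surface there are 1325 − 921 = 404 annual layers.
404 − 7 false = 397 true annual layers after the volcanic sulfate spike.
1993 − 397 = 1596 CE.

1596 CE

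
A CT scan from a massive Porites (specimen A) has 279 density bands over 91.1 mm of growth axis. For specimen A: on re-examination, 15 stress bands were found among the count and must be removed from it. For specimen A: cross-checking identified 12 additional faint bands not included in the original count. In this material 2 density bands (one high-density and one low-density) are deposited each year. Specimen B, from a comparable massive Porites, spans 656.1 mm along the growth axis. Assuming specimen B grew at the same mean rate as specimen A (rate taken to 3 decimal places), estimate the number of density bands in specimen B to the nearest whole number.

1988 density bands

Specimen A: adjusted count: 279 − 15 + 12 = 276 density bands.
Specimen A: with 2 density bands per year, 276 / 2 = 138 years.
A: Mean rate = 91.1 mm / 138 years ≈ 0.660 mm/year.
Specimen B: 656.1 mm / 0.660 mm per year = 994.09 years; at 2 density bands per year that is 994.09 × 2 ≈ 1988 density bands.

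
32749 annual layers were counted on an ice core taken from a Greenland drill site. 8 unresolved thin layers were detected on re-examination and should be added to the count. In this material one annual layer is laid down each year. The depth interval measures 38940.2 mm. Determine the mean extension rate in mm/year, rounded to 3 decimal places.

1.189 mm/year

After corrections the count is 32749 + 8 = 32757 annual layers.
Mean rate = 38940.2 mm / 32757 years ≈ 1.189 mm/year.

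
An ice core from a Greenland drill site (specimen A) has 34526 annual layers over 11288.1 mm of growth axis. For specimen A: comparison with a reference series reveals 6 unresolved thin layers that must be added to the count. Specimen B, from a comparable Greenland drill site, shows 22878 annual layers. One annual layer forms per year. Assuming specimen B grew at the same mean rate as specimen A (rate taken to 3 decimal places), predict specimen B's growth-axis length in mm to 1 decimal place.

7481.1 mm

Specimen A: correcting the raw count gives 34526 + 6 = 34532 true annual layers.
A: Extension rate ≈ 11288.1 / 34532 = 0.327 mm/yr.
For B, 0.327 mm/year × 22878 years = 7481.1 mm.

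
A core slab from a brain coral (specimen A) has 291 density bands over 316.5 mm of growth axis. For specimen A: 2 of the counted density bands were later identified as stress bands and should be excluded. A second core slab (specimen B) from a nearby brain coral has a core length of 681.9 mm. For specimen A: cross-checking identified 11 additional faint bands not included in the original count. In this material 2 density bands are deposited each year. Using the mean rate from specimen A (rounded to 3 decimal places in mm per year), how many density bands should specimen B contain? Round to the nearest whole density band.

646 density bands

Specimen A: after corrections the count is 291 − 2 + 11 = 300 density bands.
Specimen A: dividing by 2 density bands per year: 300 / 2 = 150 years.
A: 316.5 mm over 150 years gives 316.5 / 150 ≈ 2.110 mm per year.
Specimen B: 681.9 mm / 2.110 mm per year = 323.18 years; at 2 density bands per year that is 323.18 × 2 ≈ 646 density bands.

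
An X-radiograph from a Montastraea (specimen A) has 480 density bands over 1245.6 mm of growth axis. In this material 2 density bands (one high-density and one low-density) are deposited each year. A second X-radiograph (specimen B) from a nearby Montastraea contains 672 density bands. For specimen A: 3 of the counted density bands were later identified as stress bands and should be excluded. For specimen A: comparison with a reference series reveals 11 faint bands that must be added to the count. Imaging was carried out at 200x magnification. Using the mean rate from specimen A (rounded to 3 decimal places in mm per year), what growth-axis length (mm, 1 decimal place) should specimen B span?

1715.3 mm

Specimen A: after corrections the count is 480 − 3 + 11 = 488 density bands.
Specimen A: 488 density bands at 2 per year is 488 / 2 = 244 years.
A: Mean rate = 1245.6 mm / 244 years ≈ 5.105 mm/yr.
Specimen B: dividing by 2 density bands per year: 672 / 2 = 336 years. B's length ≈ 5.105 × 336 = 1715.3 mm.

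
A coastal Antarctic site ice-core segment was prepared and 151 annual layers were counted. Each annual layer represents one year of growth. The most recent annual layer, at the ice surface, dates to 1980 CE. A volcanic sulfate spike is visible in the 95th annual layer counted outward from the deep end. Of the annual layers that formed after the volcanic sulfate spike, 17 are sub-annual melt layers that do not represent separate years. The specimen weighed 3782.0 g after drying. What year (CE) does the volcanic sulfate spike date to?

Between annual layer 95 and the ice surface there are 151 − 95 = 56 annual layers.
Removing the 17 false annual layers leaves 56 − 17 = 39 true annual layers beyond the volcanic sulfate spike.
The annual layer at the ice surface is 1980 CE, so the volcanic sulfate spike dates to 1980 − 39 = 1941 CE.

1941 CE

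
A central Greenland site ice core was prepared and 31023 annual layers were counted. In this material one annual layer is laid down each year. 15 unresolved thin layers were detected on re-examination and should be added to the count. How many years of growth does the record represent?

31038 years

True annual layer count = 31023 + 15 = 31038.
With a one-to-one annual layer periodicity this is 31038 years.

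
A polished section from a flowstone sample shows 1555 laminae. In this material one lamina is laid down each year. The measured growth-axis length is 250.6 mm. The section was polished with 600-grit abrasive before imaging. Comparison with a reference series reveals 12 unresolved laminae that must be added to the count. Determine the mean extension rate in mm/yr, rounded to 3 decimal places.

After corrections the count is 1555 + 12 = 1567 laminae.
Extension rate ≈ 250.6 / 1567 = 0.160 mm/yr.

0.160 mm/yr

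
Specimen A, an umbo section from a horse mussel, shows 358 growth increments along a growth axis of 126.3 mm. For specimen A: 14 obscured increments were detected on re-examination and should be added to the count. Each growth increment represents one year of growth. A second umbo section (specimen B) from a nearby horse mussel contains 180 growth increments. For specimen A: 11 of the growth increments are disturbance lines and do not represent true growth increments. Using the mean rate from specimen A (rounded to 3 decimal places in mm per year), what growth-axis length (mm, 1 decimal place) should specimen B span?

Specimen A: correcting the raw count gives 358 − 11 + 14 = 361 true growth increments.
A: Extension rate ≈ 126.3 / 361 = 0.350 mm/yr.
For B, 0.350 mm/year × 180 years = 63.0 mm.

63.0 mm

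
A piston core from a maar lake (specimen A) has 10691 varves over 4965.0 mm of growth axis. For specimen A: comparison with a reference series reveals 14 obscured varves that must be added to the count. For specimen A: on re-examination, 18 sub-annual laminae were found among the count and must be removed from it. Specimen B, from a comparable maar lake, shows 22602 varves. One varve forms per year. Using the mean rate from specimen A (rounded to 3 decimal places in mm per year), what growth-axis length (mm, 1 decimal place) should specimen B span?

10509.9 mm

Specimen A: after corrections the count is 10691 − 18 + 14 = 10687 varves.
A: Mean rate = 4965.0 mm / 10687 years ≈ 0.465 mm per year.
Length of B = 0.465 × 22602 = 10509.9 mm.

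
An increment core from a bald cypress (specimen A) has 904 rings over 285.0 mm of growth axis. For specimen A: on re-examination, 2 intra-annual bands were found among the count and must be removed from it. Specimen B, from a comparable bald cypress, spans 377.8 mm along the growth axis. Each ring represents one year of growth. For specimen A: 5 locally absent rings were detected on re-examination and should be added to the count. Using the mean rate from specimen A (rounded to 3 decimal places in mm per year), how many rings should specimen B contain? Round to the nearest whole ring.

1203 rings

Specimen A: true ring count = 904 − 2 + 5 = 907.
A: 285.0 mm over 907 years gives 285.0 / 907 ≈ 0.314 mm per year.
For B, 377.8 / 0.314 = 1203.18 years ≈ 1203 rings.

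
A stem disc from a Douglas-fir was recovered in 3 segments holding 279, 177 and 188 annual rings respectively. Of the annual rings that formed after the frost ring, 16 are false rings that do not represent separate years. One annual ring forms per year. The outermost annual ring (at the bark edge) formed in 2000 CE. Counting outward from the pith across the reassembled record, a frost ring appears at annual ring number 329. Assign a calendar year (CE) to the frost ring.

1701 CE

Total annual rings = 279 + 177 + 188 = 644.
The frost ring sits at annual ring 329 from the pith, so 644 − 329 = 315 annual rings formed after it.
315 − 16 false = 299 true annual rings after the frost ring.
Counting back 299 years from 2000 CE places the frost ring in 2000 − 299 = 1701 CE.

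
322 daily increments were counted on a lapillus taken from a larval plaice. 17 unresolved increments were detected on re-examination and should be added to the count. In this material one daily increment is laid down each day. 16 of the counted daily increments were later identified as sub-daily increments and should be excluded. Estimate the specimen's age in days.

323 days

Correcting the raw count gives 322 − 16 + 17 = 323 true daily increments.
With a one-to-one daily increment periodicity this is 323 days.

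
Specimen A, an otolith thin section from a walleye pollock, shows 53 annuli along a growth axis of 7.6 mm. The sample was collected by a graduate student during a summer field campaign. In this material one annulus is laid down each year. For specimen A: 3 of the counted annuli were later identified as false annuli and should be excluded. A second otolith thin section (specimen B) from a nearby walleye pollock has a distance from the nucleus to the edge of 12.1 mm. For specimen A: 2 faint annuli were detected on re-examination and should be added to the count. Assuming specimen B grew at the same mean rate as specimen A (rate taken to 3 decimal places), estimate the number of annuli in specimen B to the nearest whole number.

83 annuli

Specimen A: correcting the raw count gives 53 − 3 + 2 = 52 true annuli.
A: Extension rate ≈ 7.6 / 52 = 0.146 mm/yr.
Specimen B: 12.1 mm / 0.146 mm per year = 82.88 years ≈ 83 annuli.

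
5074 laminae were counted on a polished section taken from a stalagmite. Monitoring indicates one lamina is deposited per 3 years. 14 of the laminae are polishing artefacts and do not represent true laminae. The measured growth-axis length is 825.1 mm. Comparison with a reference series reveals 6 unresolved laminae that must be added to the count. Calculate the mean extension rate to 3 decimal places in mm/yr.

0.054 mm/yr

After corrections the count is 5074 − 14 + 6 = 5066 laminae.
5066 laminae at 3 years each span 5066 × 3 = 15198 years.
Mean rate = 825.1 mm / 15198 years ≈ 0.054 mm/yr.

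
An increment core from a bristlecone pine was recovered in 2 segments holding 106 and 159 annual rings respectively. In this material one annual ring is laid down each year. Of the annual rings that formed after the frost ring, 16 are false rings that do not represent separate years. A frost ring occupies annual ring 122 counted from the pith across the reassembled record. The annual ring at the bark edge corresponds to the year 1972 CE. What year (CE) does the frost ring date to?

1845 CE

Total annual rings = 106 + 159 = 265.
The frost ring sits at annual ring 122 from the pith, so 265 − 122 = 143 annual rings formed after it.
Removing the 16 false annual rings leaves 143 − 16 = 127 true annual rings beyond the frost ring.
1972 − 127 = 1845 CE.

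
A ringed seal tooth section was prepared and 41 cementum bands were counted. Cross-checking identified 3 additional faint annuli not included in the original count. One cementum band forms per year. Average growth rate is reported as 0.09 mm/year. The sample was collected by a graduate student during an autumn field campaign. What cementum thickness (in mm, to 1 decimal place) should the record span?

Adjusted count: 41 + 3 = 44 cementum bands.
Predicted length = 0.09 mm/year × 44 years = 4.0 mm.

4.0 mm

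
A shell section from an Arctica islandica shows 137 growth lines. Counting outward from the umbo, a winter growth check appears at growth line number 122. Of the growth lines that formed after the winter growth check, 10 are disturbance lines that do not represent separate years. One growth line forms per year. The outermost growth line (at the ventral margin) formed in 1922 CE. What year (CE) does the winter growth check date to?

Between growth line 122 and the ventral margin there are 137 − 122 = 15 growth lines.
15 − 10 false = 5 true growth lines after the winter growth check.
Counting back 5 years from 1922 CE places the winter growth check in 1922 − 5 = 1917 CE.

1917 CE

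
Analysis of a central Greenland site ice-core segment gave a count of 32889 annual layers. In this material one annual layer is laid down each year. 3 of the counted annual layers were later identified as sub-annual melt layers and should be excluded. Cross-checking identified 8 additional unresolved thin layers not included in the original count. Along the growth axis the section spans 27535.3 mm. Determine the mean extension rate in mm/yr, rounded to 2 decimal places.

0.84 mm/yr

Adjusted count: 32889 − 3 + 8 = 32894 annual layers.
27535.3 mm over 32894 years gives 27535.3 / 32894 ≈ 0.84 mm/yr.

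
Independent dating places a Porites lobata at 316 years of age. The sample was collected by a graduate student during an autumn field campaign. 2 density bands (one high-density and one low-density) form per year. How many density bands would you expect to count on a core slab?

632 density bands

Expected density bands: 316 × 2 = 632.
So 632 density bands should be present.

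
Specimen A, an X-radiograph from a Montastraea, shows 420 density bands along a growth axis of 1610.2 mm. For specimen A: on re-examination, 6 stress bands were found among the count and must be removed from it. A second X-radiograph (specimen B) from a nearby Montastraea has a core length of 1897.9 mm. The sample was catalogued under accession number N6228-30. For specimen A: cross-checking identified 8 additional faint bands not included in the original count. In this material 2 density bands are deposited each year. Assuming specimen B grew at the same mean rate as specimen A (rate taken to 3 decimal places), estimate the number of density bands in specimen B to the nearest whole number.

Specimen A: true density band count = 420 − 6 + 8 = 422.
Specimen A: 422 density bands at 2 per year is 422 / 2 = 211 years.
A: 1610.2 mm over 211 years gives 1610.2 / 211 ≈ 7.631 mm/year.
Specimen B: 1897.9 mm / 7.631 mm per year = 248.71 years; at 2 density bands per year that is 248.71 × 2 ≈ 497 density bands.

497 density bands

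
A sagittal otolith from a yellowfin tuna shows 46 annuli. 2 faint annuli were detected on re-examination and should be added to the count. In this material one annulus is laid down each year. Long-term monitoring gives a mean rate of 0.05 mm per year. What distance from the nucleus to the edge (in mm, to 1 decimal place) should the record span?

2.4 mm

Correcting the raw count gives 46 + 2 = 48 true annuli.
Length ≈ 0.05 × 48 = 2.4 mm.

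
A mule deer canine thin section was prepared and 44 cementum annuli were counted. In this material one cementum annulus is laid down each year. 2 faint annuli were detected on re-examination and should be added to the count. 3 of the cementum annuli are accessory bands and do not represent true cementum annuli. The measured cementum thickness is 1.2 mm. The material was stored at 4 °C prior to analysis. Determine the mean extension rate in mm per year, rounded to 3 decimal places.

0.028 mm per year

True cementum annulus count = 44 − 3 + 2 = 43.
Extension rate ≈ 1.2 / 43 = 0.028 mm per year.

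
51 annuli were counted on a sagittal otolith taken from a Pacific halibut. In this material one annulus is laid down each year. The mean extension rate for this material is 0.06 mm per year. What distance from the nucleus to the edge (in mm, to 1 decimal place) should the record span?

The record spans 51 years at 0.06 mm per year.
Predicted length = 0.06 mm/year × 51 years = 3.1 mm.

3.1 mm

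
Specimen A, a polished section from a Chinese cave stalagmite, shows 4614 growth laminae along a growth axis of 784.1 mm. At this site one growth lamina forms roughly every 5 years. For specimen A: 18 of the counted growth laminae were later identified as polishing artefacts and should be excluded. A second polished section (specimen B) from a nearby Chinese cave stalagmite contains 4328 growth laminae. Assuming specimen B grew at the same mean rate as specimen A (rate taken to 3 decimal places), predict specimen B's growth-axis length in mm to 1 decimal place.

735.8 mm

Specimen A: after corrections the count is 4614 − 18 = 4596 growth laminae.
Specimen A: multiplying by 5 years per growth lamina: 4596 × 5 = 22980 years.
A: Mean rate = 784.1 mm / 22980 years ≈ 0.034 mm per year.
Specimen B: at 5 years per growth lamina, 4328 × 5 = 21640 years. Length of B = 0.034 × 21640 = 735.8 mm.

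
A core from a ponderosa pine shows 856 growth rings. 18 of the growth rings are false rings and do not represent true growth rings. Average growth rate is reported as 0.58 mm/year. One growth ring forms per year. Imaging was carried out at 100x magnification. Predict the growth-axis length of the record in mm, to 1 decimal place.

Correcting the raw count gives 856 − 18 = 838 true growth rings.
Predicted length = 0.58 mm/year × 838 years = 486.0 mm.

486.0 mm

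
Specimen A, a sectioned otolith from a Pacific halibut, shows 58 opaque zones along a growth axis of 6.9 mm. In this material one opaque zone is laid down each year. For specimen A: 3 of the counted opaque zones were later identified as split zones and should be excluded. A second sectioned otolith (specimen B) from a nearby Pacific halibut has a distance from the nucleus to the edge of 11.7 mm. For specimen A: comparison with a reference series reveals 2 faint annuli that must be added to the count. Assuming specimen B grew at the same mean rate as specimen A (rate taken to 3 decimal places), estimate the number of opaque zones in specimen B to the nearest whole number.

97 opaque zones

Specimen A: after corrections the count is 58 − 3 + 2 = 57 opaque zones.
A: Mean rate = 6.9 mm / 57 years ≈ 0.121 mm per year.
Specimen B: 11.7 mm / 0.121 mm per year = 96.69 years ≈ 97 opaque zones.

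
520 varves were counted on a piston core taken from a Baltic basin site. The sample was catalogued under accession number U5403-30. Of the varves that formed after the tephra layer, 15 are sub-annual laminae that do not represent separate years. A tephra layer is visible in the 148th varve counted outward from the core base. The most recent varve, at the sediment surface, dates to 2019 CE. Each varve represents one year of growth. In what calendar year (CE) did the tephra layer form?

520 − 148 = 372 varves lie beyond the tephra layer toward the sediment surface.
Removing the 15 false varves leaves 372 − 15 = 357 true varves beyond the tephra layer.
Counting back 357 years from 2019 CE places the tephra layer in 2019 − 357 = 1662 CE.

1662 CE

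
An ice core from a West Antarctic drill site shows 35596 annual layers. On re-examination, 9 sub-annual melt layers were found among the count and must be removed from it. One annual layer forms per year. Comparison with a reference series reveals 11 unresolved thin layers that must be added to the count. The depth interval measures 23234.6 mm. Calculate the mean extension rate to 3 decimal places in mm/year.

0.653 mm/year

After corrections the count is 35596 − 9 + 11 = 35598 annual layers.
23234.6 mm over 35598 years gives 23234.6 / 35598 ≈ 0.653 mm/year.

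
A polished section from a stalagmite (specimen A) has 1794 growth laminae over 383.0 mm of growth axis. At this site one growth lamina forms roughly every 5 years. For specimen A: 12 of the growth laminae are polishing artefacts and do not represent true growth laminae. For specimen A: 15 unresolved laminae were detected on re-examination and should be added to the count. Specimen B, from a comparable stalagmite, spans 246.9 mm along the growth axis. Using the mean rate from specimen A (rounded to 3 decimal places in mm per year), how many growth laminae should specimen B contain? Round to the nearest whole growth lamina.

1148 growth laminae

Specimen A: true growth lamina count = 1794 − 12 + 15 = 1797.
Specimen A: multiplying by 5 years per growth lamina: 1797 × 5 = 8985 years.
A: 383.0 mm over 8985 years gives 383.0 / 8985 ≈ 0.043 mm per year.
For B, 246.9 / 0.043 = 5741.86 years; at 5 years per growth lamina that is 5741.86 / 5 ≈ 1148 growth laminae.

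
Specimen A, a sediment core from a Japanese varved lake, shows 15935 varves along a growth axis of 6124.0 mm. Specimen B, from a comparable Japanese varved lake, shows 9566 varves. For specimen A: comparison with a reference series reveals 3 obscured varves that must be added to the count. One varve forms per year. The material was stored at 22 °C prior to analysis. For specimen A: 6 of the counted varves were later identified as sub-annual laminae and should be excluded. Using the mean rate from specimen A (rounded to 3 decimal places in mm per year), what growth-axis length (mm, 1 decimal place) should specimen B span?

3673.3 mm

Specimen A: true varve count = 15935 − 6 + 3 = 15932.
A: Mean rate = 6124.0 mm / 15932 years ≈ 0.384 mm/year.
Length of B = 0.384 × 9566 = 3673.3 mm.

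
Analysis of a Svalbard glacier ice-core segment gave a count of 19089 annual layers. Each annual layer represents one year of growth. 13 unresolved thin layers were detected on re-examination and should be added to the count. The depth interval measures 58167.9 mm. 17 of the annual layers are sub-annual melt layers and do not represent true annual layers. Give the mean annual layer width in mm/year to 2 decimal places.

3.05 mm/year

After corrections the count is 19089 − 17 + 13 = 19085 annual layers.
Mean rate = 58167.9 mm / 19085 years ≈ 3.05 mm/year.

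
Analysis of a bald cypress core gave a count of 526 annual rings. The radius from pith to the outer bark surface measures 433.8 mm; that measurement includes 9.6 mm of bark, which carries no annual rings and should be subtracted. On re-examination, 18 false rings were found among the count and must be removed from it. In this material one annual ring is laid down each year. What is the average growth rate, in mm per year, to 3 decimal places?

0.835 mm per year

Correcting the raw count gives 526 − 18 = 508 true annual rings.
Removing the 9.6 mm offcut leaves 433.8 − 9.6 = 424.2 mm.
424.2 mm over 508 years gives 424.2 / 508 ≈ 0.835 mm per year.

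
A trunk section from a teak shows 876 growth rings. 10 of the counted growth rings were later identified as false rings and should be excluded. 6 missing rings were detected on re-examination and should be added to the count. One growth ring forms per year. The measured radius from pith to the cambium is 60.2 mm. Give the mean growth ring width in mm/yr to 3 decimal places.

True growth ring count = 876 − 10 + 6 = 872.
60.2 mm over 872 years gives 60.2 / 872 ≈ 0.069 mm/yr.

0.069 mm/yr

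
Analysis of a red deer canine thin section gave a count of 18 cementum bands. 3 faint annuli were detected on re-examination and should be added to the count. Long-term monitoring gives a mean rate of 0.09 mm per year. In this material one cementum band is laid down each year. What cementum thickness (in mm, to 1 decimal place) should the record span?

1.9 mm

Adjusted count: 18 + 3 = 21 cementum bands.
Length ≈ 0.09 × 21 = 1.9 mm.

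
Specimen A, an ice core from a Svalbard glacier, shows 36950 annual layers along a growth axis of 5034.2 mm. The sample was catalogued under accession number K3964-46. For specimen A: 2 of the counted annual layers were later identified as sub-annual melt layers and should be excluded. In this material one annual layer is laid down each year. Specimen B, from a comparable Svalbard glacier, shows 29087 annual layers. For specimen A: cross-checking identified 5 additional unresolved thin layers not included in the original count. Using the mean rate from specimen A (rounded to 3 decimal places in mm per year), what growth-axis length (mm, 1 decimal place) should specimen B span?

3955.8 mm

Specimen A: adjusted count: 36950 − 2 + 5 = 36953 annual layers.
A: Mean rate = 5034.2 mm / 36953 years ≈ 0.136 mm/yr.
Length of B = 0.136 × 29087 = 3955.8 mm.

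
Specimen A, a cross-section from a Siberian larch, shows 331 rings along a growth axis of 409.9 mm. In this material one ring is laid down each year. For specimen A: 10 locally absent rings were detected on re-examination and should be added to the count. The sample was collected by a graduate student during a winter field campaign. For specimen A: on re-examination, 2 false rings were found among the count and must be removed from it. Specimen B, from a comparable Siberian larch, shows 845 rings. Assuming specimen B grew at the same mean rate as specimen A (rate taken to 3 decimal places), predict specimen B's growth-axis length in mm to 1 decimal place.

Specimen A: adjusted count: 331 − 2 + 10 = 339 rings.
A: Extension rate ≈ 409.9 / 339 = 1.209 mm/yr.
Length of B = 1.209 × 845 = 1021.6 mm.

1021.6 mm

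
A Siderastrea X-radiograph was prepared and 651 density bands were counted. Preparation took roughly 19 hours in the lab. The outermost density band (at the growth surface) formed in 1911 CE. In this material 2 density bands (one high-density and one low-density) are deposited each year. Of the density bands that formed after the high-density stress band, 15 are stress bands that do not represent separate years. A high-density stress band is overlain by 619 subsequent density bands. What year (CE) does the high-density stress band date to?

1609 CE

619 density bands post-date the high-density stress band.
619 − 15 false = 604 true density bands after the high-density stress band.
604 density bands at 2 per year is 604 / 2 = 302 years.
The density band at the growth surface is 1911 CE, so the high-density stress band dates to 1911 − 302 = 1609 CE.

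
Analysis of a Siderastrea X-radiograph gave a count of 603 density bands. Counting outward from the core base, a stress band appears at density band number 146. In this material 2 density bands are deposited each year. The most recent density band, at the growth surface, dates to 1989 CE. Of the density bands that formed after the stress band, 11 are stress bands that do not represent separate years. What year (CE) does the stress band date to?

Between density band 146 and the growth surface there are 603 − 146 = 457 density bands.
Excluding 11 false density bands: 457 − 11 = 446.
446 density bands at 2 per year is 446 / 2 = 223 years.
The density band at the growth surface is 1989 CE, so the stress band dates to 1989 − 223 = 1766 CE.

1766 CE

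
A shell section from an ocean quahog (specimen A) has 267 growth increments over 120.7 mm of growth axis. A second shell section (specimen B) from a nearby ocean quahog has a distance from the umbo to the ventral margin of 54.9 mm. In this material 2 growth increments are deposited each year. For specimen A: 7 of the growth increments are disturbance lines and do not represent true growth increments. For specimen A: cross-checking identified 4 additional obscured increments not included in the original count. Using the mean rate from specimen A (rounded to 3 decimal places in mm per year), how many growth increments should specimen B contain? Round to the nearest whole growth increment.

Specimen A: true growth increment count = 267 − 7 + 4 = 264.
Specimen A: 264 growth increments at 2 per year is 264 / 2 = 132 years.
A: Extension rate ≈ 120.7 / 132 = 0.914 mm/year.
For B, 54.9 / 0.914 = 60.07 years; at 2 growth increments per year that is 60.07 × 2 ≈ 120 growth increments.

120 growth increments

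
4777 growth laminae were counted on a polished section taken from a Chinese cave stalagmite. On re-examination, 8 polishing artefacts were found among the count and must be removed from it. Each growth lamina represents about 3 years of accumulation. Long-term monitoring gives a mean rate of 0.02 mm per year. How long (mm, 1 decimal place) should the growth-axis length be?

286.1 mm

True growth lamina count = 4777 − 8 = 4769.
Multiplying by 3 years per growth lamina: 4769 × 3 = 14307 years.
Length ≈ 0.02 × 14307 = 286.1 mm.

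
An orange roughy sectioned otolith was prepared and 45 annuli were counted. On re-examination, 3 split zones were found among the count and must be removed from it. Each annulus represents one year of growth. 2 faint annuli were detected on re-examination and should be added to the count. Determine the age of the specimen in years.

44 years

True annulus count = 45 − 3 + 2 = 44.
One annulus per year makes the duration 44 years.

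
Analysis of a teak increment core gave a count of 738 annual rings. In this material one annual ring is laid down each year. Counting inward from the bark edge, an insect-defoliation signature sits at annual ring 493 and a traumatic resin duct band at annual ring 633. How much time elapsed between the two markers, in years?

140 years

The two markers are separated by 633 − 493 = 140 annual rings.
One annual ring per year makes the interval 140 years.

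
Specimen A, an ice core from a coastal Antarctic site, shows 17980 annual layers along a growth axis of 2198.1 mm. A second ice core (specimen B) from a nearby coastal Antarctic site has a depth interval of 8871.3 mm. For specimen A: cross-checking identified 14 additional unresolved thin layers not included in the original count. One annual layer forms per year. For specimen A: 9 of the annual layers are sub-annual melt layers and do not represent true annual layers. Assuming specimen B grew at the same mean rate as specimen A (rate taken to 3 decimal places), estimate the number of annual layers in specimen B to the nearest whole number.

72716 annual layers

Specimen A: correcting the raw count gives 17980 − 9 + 14 = 17985 true annual layers.
A: Mean rate = 2198.1 mm / 17985 years ≈ 0.122 mm/year.
For B, 8871.3 / 0.122 = 72715.57 years ≈ 72716 annual layers.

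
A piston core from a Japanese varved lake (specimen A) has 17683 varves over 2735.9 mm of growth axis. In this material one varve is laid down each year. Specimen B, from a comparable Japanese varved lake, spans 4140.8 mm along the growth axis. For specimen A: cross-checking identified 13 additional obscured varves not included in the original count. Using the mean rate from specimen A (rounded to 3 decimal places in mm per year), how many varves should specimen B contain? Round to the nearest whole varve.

26715 varves

Specimen A: after corrections the count is 17683 + 13 = 17696 varves.
A: 2735.9 mm over 17696 years gives 2735.9 / 17696 ≈ 0.155 mm/yr.
Specimen B: 4140.8 mm / 0.155 mm per year = 26714.84 years ≈ 26715 varves.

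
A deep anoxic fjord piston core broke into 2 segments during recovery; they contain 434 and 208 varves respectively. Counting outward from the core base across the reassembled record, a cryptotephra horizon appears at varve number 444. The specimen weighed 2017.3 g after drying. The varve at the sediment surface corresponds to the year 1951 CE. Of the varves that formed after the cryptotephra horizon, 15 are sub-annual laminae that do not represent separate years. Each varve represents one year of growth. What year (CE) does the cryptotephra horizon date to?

Total varves = 434 + 208 = 642.
642 − 444 = 198 varves lie beyond the cryptotephra horizon toward the sediment surface.
Excluding 15 false varves: 198 − 15 = 183.
The varve at the sediment surface is 1951 CE, so the cryptotephra horizon dates to 1951 − 183 = 1768 CE.

1768 CE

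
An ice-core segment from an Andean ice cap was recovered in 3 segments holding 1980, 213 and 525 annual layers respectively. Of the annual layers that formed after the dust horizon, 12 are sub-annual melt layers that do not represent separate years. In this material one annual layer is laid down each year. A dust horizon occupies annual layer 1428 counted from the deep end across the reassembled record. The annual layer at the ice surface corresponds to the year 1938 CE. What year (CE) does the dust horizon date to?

Total annual layers = 1980 + 213 + 525 = 2718.
Between annual layer 1428 and the ice surface there are 2718 − 1428 = 1290 annual layers.
Removing the 12 false annual layers leaves 1290 − 12 = 1278 true annual layers beyond the dust horizon.
The annual layer at the ice surface is 1938 CE, so the dust horizon dates to 1938 − 1278 = 660 CE.

660 CE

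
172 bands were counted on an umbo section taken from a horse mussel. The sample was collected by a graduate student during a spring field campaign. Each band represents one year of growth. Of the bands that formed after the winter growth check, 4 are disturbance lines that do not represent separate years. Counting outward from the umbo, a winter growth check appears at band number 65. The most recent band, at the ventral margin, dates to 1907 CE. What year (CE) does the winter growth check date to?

172 − 65 = 107 bands lie beyond the winter growth check toward the ventral margin.
107 − 4 false = 103 true bands after the winter growth check.
The band at the ventral margin is 1907 CE, so the winter growth check dates to 1907 − 103 = 1804 CE.

1804 CE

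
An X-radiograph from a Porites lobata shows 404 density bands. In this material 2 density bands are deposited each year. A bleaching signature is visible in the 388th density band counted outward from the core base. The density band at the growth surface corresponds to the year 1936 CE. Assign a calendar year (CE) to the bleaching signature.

1928 CE

The bleaching signature sits at density band 388 from the core base, so 404 − 388 = 16 density bands formed after it.
With 2 density bands per year, 16 / 2 = 8 years.
1936 − 8 = 1928 CE.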